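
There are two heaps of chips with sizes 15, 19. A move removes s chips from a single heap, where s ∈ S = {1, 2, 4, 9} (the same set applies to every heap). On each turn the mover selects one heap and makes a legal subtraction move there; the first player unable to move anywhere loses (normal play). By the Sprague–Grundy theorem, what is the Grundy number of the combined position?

All heaps use S = {1, 2, 4, 9}:
G(0) = 0
G(1) = mex{0} = 1
G(2) = mex{1,0} = 2
G(3) = mex{2,1} = 0
G(4) = mex{0,2,0} = 1
G(5) = mex{1,0,1} = 2
G(6) = mex{2,1,2} = 0
G(7) = mex{0,2,0} = 1
G(8) = mex{1,0,1} = 2
G(9) = mex{2,1,2,0} = 3
G(10) = mex{3,2,0,1} = 4
G(11) = mex{4,3,1,2} = 0
G(12) = mex{0,4,2,0} = 1
G(13) = mex{1,0,3,1} = 2
G(14) = mex{2,1,4,2} = 0
G(15) = mex{0,2,0,0} = 1
G(16) = mex{1,0,1,1} = 2
G(17) = mex{2,1,2,2} = 0
G(18) = mex{0,2,0,3} = 1
G(19) = mex{1,0,1,4} = 2
Heap A: G(15) = 1.
Heap B: G(19) = 2.
Combined Grundy value = 1 ⊕ 2 = 3.

3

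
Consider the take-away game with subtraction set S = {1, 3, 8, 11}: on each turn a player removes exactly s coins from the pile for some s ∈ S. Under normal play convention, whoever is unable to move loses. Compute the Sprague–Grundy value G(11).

n :  0  1  2  3  4  5  6  7  8  9 10 11
G :  0  1  0  1  0  1  0  1  2  3  2  3

3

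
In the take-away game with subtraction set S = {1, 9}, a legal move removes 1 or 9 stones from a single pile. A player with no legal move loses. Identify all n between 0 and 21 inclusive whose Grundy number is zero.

0, 2, 4, 6, 8, 10, 12, 14, 16, 18, 20

G(0) = 0
G(1) = mex{0} = 1
G(2) = mex{1} = 0
G(3) = mex{0} = 1
G(4) = mex{1} = 0
G(5) = mex{0} = 1
G(6) = mex{1} = 0
G(7) = mex{0} = 1
G(8) = mex{1} = 0
G(9) = mex{0,0} = 1
G(10) = mex{1,1} = 0
G(11) = mex{0,0} = 1
G(12) = mex{1,1} = 0
G(13) = mex{0,0} = 1
G(14) = mex{1,1} = 0
G(15) = mex{0,0} = 1
G(16) = mex{1,1} = 0
G(17) = mex{0,0} = 1
G(18) = mex{1,1} = 0
G(19) = mex{0,0} = 1
G(20) = mex{1,1} = 0
G(21) = mex{0,0} = 1
P-positions are exactly the n with G(n) = 0.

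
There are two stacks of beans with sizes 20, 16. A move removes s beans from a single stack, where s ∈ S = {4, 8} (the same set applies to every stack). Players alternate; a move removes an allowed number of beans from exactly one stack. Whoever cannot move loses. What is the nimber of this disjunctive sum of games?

All stacks use S = {4, 8}:
n :  0  1  2  3  4  5  6  7  8  9 10 11 12 13 14 15 16 17 18 19 20
G :  0  0  0  0  1  1  1  1  2  2  2  2  0  0  0  0  1  1  1  1  2
Stack A: G(20) = 2.
Stack B: G(16) = 1.
Combined Grundy value = 2 ⊕ 1 = 3.

3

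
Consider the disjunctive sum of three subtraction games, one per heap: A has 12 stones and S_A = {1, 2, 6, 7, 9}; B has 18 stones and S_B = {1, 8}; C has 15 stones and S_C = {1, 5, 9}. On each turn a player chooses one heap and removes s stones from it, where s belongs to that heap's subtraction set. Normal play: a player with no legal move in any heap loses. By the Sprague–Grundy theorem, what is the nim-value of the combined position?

Heap A, S = {1, 2, 6, 7, 9}:
n :  0  1  2  3  4  5  6  7  8  9 10 11 12
G :  0  1  2  0  1  2  3  4  0  1  2  0  1
G_A(12) = 1.
Heap B, S = {1, 8}:
n :  0  1  2  3  4  5  6  7  8  9 10 11 12 13 14 15 16 17 18
G :  0  1  0  1  0  1  0  1  2  0  1  0  1  0  1  0  1  2  0
G_B(18) = 0.
Heap C, S = {1, 5, 9}:
G(0) = 0
G(1) = mex{0} = 1
G(2) = mex{1} = 0
G(3) = mex{0} = 1
G(4) = mex{1} = 0
G(5) = mex{0,0} = 1
G(6) = mex{1,1} = 0
G(7) = mex{0,0} = 1
G(8) = mex{1,1} = 0
G(9) = mex{0,0,0} = 1
G(10) = mex{1,1,1} = 0
G(11) = mex{0,0,0} = 1
G(12) = mex{1,1,1} = 0
G(13) = mex{0,0,0} = 1
G(14) = mex{1,1,1} = 0
G(15) = mex{0,0,0} = 1
G_C(15) = 1.
Combined Grundy value = 1 ⊕ 0 ⊕ 1 = 0.

0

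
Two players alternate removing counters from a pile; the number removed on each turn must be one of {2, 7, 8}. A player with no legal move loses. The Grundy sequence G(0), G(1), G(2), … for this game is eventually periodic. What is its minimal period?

5

n :  0  1  2  3  4  5  6  7  8  9 10 11 12 13 14 15 16 17 18 19 20 21 22 23 24 25 26
G :  0  0  1  1  0  0  1  1  2  2  0  3  1  2  0  0  1  1  2  0  0  1  1  2  0  0  1
From n = 12 onward G(n+5) = G(n); since this holds over max(S) = 8 consecutive positions the period is 5 (pre-period 12).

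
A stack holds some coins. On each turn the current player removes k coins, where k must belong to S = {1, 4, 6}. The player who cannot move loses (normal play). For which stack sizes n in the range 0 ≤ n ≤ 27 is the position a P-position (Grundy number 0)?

0, 2, 5, 7, 10, 12, 15, 17, 20, 22, 25, 27

G(0) = 0
G(1) = mex{0} = 1
G(2) = mex{1} = 0
G(3) = mex{0} = 1
G(4) = mex{1,0} = 2
G(5) = mex{2,1} = 0
G(6) = mex{0,0,0} = 1
G(7) = mex{1,1,1} = 0
G(8) = mex{0,2,0} = 1
G(9) = mex{1,0,1} = 2
G(10) = mex{2,1,2} = 0
G(11) = mex{0,0,0} = 1
G(12) = mex{1,1,1} = 0
G(13) = mex{0,2,0} = 1
G(14) = mex{1,0,1} = 2
G(15) = mex{2,1,2} = 0
G(16) = mex{0,0,0} = 1
G(17) = mex{1,1,1} = 0
G(18) = mex{0,2,0} = 1
G(19) = mex{1,0,1} = 2
G(20) = mex{2,1,2} = 0
G(21) = mex{0,0,0} = 1
G(22) = mex{1,1,1} = 0
G(23) = mex{0,2,0} = 1
G(24) = mex{1,0,1} = 2
G(25) = mex{2,1,2} = 0
G(26) = mex{0,0,0} = 1
G(27) = mex{1,1,1} = 0
P-positions are exactly the n with G(n) = 0.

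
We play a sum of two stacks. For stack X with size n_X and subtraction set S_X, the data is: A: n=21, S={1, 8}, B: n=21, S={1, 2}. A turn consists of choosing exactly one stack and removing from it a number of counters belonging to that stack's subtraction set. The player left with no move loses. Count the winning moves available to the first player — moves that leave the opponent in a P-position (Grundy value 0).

3

Stack A, S = {1, 8}:
G(0) = 0
G(1) = mex{0} = 1
G(2) = mex{1} = 0
G(3) = mex{0} = 1
G(4) = mex{1} = 0
G(5) = mex{0} = 1
G(6) = mex{1} = 0
G(7) = mex{0} = 1
G(8) = mex{1,0} = 2
G(9) = mex{2,1} = 0
G(10) = mex{0,0} = 1
G(11) = mex{1,1} = 0
G(12) = mex{0,0} = 1
G(13) = mex{1,1} = 0
G(14) = mex{0,0} = 1
G(15) = mex{1,1} = 0
G(16) = mex{0,2} = 1
G(17) = mex{1,0} = 2
G(18) = mex{2,1} = 0
G(19) = mex{0,0} = 1
G(20) = mex{1,1} = 0
G(21) = mex{0,0} = 1
G_A(21) = 1.
Stack B, S = {1, 2}:
G(0) = 0
G(1) = mex{0} = 1
G(2) = mex{1,0} = 2
G(3) = mex{2,1} = 0
G(4) = mex{0,2} = 1
G(5) = mex{1,0} = 2
G(6) = mex{2,1} = 0
G(7) = mex{0,2} = 1
G(8) = mex{1,0} = 2
G(9) = mex{2,1} = 0
G(10) = mex{0,2} = 1
G(11) = mex{1,0} = 2
G(12) = mex{2,1} = 0
G(13) = mex{0,2} = 1
G(14) = mex{1,0} = 2
G(15) = mex{2,1} = 0
G(16) = mex{0,2} = 1
G(17) = mex{1,0} = 2
G(18) = mex{2,1} = 0
G(19) = mex{0,2} = 1
G(20) = mex{1,0} = 2
G(21) = mex{2,1} = 0
G_B(21) = 0.
Combined Grundy value = 1 ⊕ 0 = 1.
A winning move leaves total XOR = 0, i.e. changes one component's Grundy value g to g ⊕ X where X is the current total.
Stack A: need g' = 1⊕1 = 0. Options: 21−1→G=0, 21−8→G=0. Hits: 2.
Stack B: need g' = 0⊕1 = 1. Options: 21−1→G=2, 21−2→G=1. Hits: 1.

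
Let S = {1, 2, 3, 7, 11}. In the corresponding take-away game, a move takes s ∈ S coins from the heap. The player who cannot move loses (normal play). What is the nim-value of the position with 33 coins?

1

n :  0  1  2  3  4  5  6  7  8  9 10 11 12 13 14 15 16 17 18 19 20 21 22 23 24 25 26 27 28 29 30 31 32 33
G :  0  1  2  3  0  1  2  3  0  1  2  3  0  1  2  3  0  1  2  3  0  1  2  3  0  1  2  3  0  1  2  3  0  1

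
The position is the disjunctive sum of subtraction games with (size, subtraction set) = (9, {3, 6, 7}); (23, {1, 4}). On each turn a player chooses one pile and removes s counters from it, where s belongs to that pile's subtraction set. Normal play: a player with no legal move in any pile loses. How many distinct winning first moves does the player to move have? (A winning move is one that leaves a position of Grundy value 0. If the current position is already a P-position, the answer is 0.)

Pile A, S = {3, 6, 7}:
n : 0 1 2 3 4 5 6 7 8 9
G : 0 0 0 1 1 1 2 2 2 3
G_A(9) = 3.
Pile B, S = {1, 4}:
n :  0  1  2  3  4  5  6  7  8  9 10 11 12 13 14 15 16 17 18 19 20 21 22 23
G :  0  1  0  1  2  0  1  0  1  2  0  1  0  1  2  0  1  0  1  2  0  1  0  1
G_B(23) = 1.
Combined Grundy value = 3 ⊕ 1 = 2.
A winning move leaves total XOR = 0, i.e. changes one component's Grundy value g to g ⊕ X where X is the current total.
Pile A: need g' = 3⊕2 = 1. Options: 9−3→G=2, 9−6→G=1, 9−7→G=0. Hits: 1.
Pile B: need g' = 1⊕2 = 3. Options: 23−1→G=0, 23−4→G=2. Hits: 0.

1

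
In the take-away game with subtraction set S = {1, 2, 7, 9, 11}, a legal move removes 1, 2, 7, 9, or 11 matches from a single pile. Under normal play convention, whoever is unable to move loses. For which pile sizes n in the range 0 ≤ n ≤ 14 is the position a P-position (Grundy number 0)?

G(0) = 0
G(1) = mex{0} = 1
G(2) = mex{1,0} = 2
G(3) = mex{2,1} = 0
G(4) = mex{0,2} = 1
G(5) = mex{1,0} = 2
G(6) = mex{2,1} = 0
G(7) = mex{0,2,0} = 1
G(8) = mex{1,0,1} = 2
G(9) = mex{2,1,2,0} = 3
G(10) = mex{3,2,0,1} = 4
G(11) = mex{4,3,1,2,0} = 5
G(12) = mex{5,4,2,0,1} = 3
G(13) = mex{3,5,0,1,2} = 4
G(14) = mex{4,3,1,2,0} = 5
P-positions are exactly the n with G(n) = 0.

0, 3, 6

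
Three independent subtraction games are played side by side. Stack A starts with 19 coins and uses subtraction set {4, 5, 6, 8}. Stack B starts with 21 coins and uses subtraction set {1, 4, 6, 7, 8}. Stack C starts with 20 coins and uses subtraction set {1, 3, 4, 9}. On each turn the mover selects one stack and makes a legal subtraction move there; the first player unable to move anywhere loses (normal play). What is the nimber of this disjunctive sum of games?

2

Stack A, S = {4, 5, 6, 8}:
n :  0  1  2  3  4  5  6  7  8  9 10 11 12 13 14 15 16 17 18 19
G :  0  0  0  0  1  1  1  1  2  2  2  2  0  0  0  0  1  1  1  1
G_A(19) = 1.
Stack B, S = {1, 4, 6, 7, 8}:
n :  0  1  2  3  4  5  6  7  8  9 10 11 12 13 14 15 16 17 18 19 20 21
G :  0  1  0  1  2  0  1  2  3  2  3  4  5  3  0  1  0  1  2  0  1  2
G_B(21) = 2.
Stack C, S = {1, 3, 4, 9}:
n :  0  1  2  3  4  5  6  7  8  9 10 11 12 13 14 15 16 17 18 19 20
G :  0  1  0  1  2  3  2  0  1  4  3  2  0  1  0  1  2  3  2  0  1
G_C(20) = 1.
Combined Grundy value = 1 ⊕ 2 ⊕ 1 = 2.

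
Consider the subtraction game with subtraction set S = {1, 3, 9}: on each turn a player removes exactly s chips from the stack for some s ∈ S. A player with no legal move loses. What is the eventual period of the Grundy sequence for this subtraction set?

G(0) = 0
G(1) = mex{0} = 1
G(2) = mex{1} = 0
G(3) = mex{0,0} = 1
G(4) = mex{1,1} = 0
G(5) = mex{0,0} = 1
G(6) = mex{1,1} = 0
G(7) = mex{0,0} = 1
G(8) = mex{1,1} = 0
G(9) = mex{0,0,0} = 1
G(10) = mex{1,1,1} = 0
G(11) = mex{0,0,0} = 1
G(12) = mex{1,1,1} = 0
G(13) = mex{0,0,0} = 1
G(14) = mex{1,1,1} = 0
G(n+2) = G(n) holds for n = 0,…,8 (a full window of length max(S) = 9), so the sequence is purely periodic with period 2.

2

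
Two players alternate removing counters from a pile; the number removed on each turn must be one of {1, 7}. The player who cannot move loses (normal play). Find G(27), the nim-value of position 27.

G(0) = 0
G(1) = mex{0} = 1
G(2) = mex{1} = 0
G(3) = mex{0} = 1
G(4) = mex{1} = 0
G(5) = mex{0} = 1
G(6) = mex{1} = 0
G(7) = mex{0,0} = 1
G(8) = mex{1,1} = 0
G(9) = mex{0,0} = 1
G(10) = mex{1,1} = 0
G(11) = mex{0,0} = 1
G(12) = mex{1,1} = 0
G(13) = mex{0,0} = 1
G(14) = mex{1,1} = 0
G(15) = mex{0,0} = 1
G(16) = mex{1,1} = 0
G(17) = mex{0,0} = 1
G(18) = mex{1,1} = 0
G(19) = mex{0,0} = 1
G(20) = mex{1,1} = 0
G(21) = mex{0,0} = 1
G(22) = mex{1,1} = 0
G(23) = mex{0,0} = 1
G(24) = mex{1,1} = 0
G(25) = mex{0,0} = 1
G(26) = mex{1,1} = 0
G(27) = mex{0,0} = 1

1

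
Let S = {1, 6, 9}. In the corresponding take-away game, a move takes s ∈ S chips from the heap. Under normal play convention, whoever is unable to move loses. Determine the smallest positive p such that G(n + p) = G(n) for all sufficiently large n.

G(0) = 0
G(1) = mex{0} = 1
G(2) = mex{1} = 0
G(3) = mex{0} = 1
G(4) = mex{1} = 0
G(5) = mex{0} = 1
G(6) = mex{1,0} = 2
G(7) = mex{2,1} = 0
G(8) = mex{0,0} = 1
G(9) = mex{1,1,0} = 2
G(10) = mex{2,0,1} = 3
G(11) = mex{3,1,0} = 2
G(12) = mex{2,2,1} = 0
G(13) = mex{0,0,0} = 1
G(14) = mex{1,1,1} = 0
G(15) = mex{0,2,2} = 1
G(16) = mex{1,3,0} = 2
G(17) = mex{2,2,1} = 0
G(18) = mex{0,0,2} = 1
G(19) = mex{1,1,3} = 0
G(20) = mex{0,0,2} = 1
G(21) = mex{1,1,0} = 2
G(22) = mex{2,2,1} = 0
G(23) = mex{0,0,0} = 1
G(24) = mex{1,1,1} = 0
G(25) = mex{0,0,2} = 1
G(26) = mex{1,1,0} = 2
From n = 11 onward G(n+5) = G(n); since this holds over max(S) = 9 consecutive positions the period is 5 (pre-period 11).

5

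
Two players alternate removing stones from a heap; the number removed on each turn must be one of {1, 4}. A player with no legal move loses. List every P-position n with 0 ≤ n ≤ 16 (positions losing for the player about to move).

0, 2, 5, 7, 10, 12, 15

G(0) = 0
G(1) = mex{0} = 1
G(2) = mex{1} = 0
G(3) = mex{0} = 1
G(4) = mex{1,0} = 2
G(5) = mex{2,1} = 0
G(6) = mex{0,0} = 1
G(7) = mex{1,1} = 0
G(8) = mex{0,2} = 1
G(9) = mex{1,0} = 2
G(10) = mex{2,1} = 0
G(11) = mex{0,0} = 1
G(12) = mex{1,1} = 0
G(13) = mex{0,2} = 1
G(14) = mex{1,0} = 2
G(15) = mex{2,1} = 0
G(16) = mex{0,0} = 1
P-positions are exactly the n with G(n) = 0.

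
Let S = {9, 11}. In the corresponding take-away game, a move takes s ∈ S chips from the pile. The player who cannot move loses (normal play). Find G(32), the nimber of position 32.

1

G(0) = 0
G(1) = mex{} = 0
G(2) = mex{} = 0
G(3) = mex{} = 0
G(4) = mex{} = 0
G(5) = mex{} = 0
G(6) = mex{} = 0
G(7) = mex{} = 0
G(8) = mex{} = 0
G(9) = mex{0} = 1
G(10) = mex{0} = 1
G(11) = mex{0,0} = 1
G(12) = mex{0,0} = 1
G(13) = mex{0,0} = 1
G(14) = mex{0,0} = 1
G(15) = mex{0,0} = 1
G(16) = mex{0,0} = 1
G(17) = mex{0,0} = 1
G(18) = mex{1,0} = 2
G(19) = mex{1,0} = 2
G(20) = mex{1,1} = 0
G(21) = mex{1,1} = 0
G(22) = mex{1,1} = 0
G(23) = mex{1,1} = 0
G(24) = mex{1,1} = 0
G(25) = mex{1,1} = 0
G(26) = mex{1,1} = 0
G(27) = mex{2,1} = 0
G(28) = mex{2,1} = 0
G(29) = mex{0,2} = 1
G(30) = mex{0,2} = 1
G(31) = mex{0,0} = 1
G(32) = mex{0,0} = 1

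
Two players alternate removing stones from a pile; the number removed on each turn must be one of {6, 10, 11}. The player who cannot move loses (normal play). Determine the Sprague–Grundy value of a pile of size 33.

n :  0  1  2  3  4  5  6  7  8  9 10 11 12 13 14 15 16 17 18 19 20 21 22 23 24 25 26 27 28 29 30 31 32 33
G :  0  0  0  0  0  0  1  1  1  1  1  1  2  2  2  2  2  0  0  0  0  0  0  1  1  1  1  1  1  2  2  2  2  2

2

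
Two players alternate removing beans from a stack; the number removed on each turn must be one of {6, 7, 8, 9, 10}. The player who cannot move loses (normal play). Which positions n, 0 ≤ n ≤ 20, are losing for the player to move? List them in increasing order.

n :  0  1  2  3  4  5  6  7  8  9 10 11 12 13 14 15 16 17 18 19 20
G :  0  0  0  0  0  0  1  1  1  1  1  1  2  2  2  2  0  0  0  0  0
P-positions are exactly the n with G(n) = 0.

0, 1, 2, 3, 4, 5, 16, 17, 18, 19, 20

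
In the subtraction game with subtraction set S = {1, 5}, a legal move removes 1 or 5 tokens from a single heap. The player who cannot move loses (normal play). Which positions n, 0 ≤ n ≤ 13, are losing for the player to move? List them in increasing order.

0, 2, 4, 6, 8, 10, 12

G(0) = 0
G(1) = mex{0} = 1
G(2) = mex{1} = 0
G(3) = mex{0} = 1
G(4) = mex{1} = 0
G(5) = mex{0,0} = 1
G(6) = mex{1,1} = 0
G(7) = mex{0,0} = 1
G(8) = mex{1,1} = 0
G(9) = mex{0,0} = 1
G(10) = mex{1,1} = 0
G(11) = mex{0,0} = 1
G(12) = mex{1,1} = 0
G(13) = mex{0,0} = 1
P-positions are exactly the n with G(n) = 0.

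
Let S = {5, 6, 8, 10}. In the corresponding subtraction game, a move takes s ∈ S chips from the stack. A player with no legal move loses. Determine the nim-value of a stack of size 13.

2

G(0) = 0
G(1) = mex{} = 0
G(2) = mex{} = 0
G(3) = mex{} = 0
G(4) = mex{} = 0
G(5) = mex{0} = 1
G(6) = mex{0,0} = 1
G(7) = mex{0,0} = 1
G(8) = mex{0,0,0} = 1
G(9) = mex{0,0,0} = 1
G(10) = mex{1,0,0,0} = 2
G(11) = mex{1,1,0,0} = 2
G(12) = mex{1,1,0,0} = 2
G(13) = mex{1,1,1,0} = 2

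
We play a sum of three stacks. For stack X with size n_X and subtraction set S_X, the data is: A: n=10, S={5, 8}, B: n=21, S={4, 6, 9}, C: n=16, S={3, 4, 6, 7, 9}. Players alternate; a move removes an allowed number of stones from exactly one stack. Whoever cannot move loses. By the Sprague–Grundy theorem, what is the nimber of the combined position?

Stack A, S = {5, 8}:
n :  0  1  2  3  4  5  6  7  8  9 10
G :  0  0  0  0  0  1  1  1  1  1  2
G_A(10) = 2.
Stack B, S = {4, 6, 9}:
G(0) = 0
G(1) = mex{} = 0
G(2) = mex{} = 0
G(3) = mex{} = 0
G(4) = mex{0} = 1
G(5) = mex{0} = 1
G(6) = mex{0,0} = 1
G(7) = mex{0,0} = 1
G(8) = mex{1,0} = 2
G(9) = mex{1,0,0} = 2
G(10) = mex{1,1,0} = 2
G(11) = mex{1,1,0} = 2
G(12) = mex{2,1,0} = 3
G(13) = mex{2,1,1} = 0
G(14) = mex{2,2,1} = 0
G(15) = mex{2,2,1} = 0
G(16) = mex{3,2,1} = 0
G(17) = mex{0,2,2} = 1
G(18) = mex{0,3,2} = 1
G(19) = mex{0,0,2} = 1
G(20) = mex{0,0,2} = 1
G(21) = mex{1,0,3} = 2
G_B(21) = 2.
Stack C, S = {3, 4, 6, 7, 9}:
G(0) = 0
G(1) = mex{} = 0
G(2) = mex{} = 0
G(3) = mex{0} = 1
G(4) = mex{0,0} = 1
G(5) = mex{0,0} = 1
G(6) = mex{1,0,0} = 2
G(7) = mex{1,1,0,0} = 2
G(8) = mex{1,1,0,0} = 2
G(9) = mex{2,1,1,0,0} = 3
G(10) = mex{2,2,1,1,0} = 3
G(11) = mex{2,2,1,1,0} = 3
G(12) = mex{3,2,2,1,1} = 0
G(13) = mex{3,3,2,2,1} = 0
G(14) = mex{3,3,2,2,1} = 0
G(15) = mex{0,3,3,2,2} = 1
G(16) = mex{0,0,3,3,2} = 1
G_C(16) = 1.
Combined Grundy value = 2 ⊕ 2 ⊕ 1 = 1.

1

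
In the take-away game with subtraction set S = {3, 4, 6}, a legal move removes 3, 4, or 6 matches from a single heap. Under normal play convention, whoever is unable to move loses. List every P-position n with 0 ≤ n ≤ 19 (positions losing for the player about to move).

n :  0  1  2  3  4  5  6  7  8  9 10 11 12 13 14 15 16 17 18 19
G :  0  0  0  1  1  1  2  2  2  0  0  0  1  1  1  2  2  2  0  0
P-positions are exactly the n with G(n) = 0.

0, 1, 2, 9, 10, 11, 18, 19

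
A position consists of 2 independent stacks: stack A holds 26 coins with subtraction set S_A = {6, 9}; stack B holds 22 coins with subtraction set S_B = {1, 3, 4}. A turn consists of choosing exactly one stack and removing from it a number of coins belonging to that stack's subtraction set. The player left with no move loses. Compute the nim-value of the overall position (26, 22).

Stack A, S = {6, 9}:
n :  0  1  2  3  4  5  6  7  8  9 10 11 12 13 14 15 16 17 18 19 20 21 22 23 24 25 26
G :  0  0  0  0  0  0  1  1  1  1  1  1  2  2  2  0  0  0  0  0  0  1  1  1  1  1  1
G_A(26) = 1.
Stack B, S = {1, 3, 4}:
G(0) = 0
G(1) = mex{0} = 1
G(2) = mex{1} = 0
G(3) = mex{0,0} = 1
G(4) = mex{1,1,0} = 2
G(5) = mex{2,0,1} = 3
G(6) = mex{3,1,0} = 2
G(7) = mex{2,2,1} = 0
G(8) = mex{0,3,2} = 1
G(9) = mex{1,2,3} = 0
G(10) = mex{0,0,2} = 1
G(11) = mex{1,1,0} = 2
G(12) = mex{2,0,1} = 3
G(13) = mex{3,1,0} = 2
G(14) = mex{2,2,1} = 0
G(15) = mex{0,3,2} = 1
G(16) = mex{1,2,3} = 0
G(17) = mex{0,0,2} = 1
G(18) = mex{1,1,0} = 2
G(19) = mex{2,0,1} = 3
G(20) = mex{3,1,0} = 2
G(21) = mex{2,2,1} = 0
G(22) = mex{0,3,2} = 1
G_B(22) = 1.
Combined Grundy value = 1 ⊕ 1 = 0.

0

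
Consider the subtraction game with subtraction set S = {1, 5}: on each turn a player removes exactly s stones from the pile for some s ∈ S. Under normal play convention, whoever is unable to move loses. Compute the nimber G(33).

1

G(0) = 0
G(1) = mex{0} = 1
G(2) = mex{1} = 0
G(3) = mex{0} = 1
G(4) = mex{1} = 0
G(5) = mex{0,0} = 1
G(6) = mex{1,1} = 0
G(7) = mex{0,0} = 1
G(8) = mex{1,1} = 0
G(9) = mex{0,0} = 1
G(10) = mex{1,1} = 0
G(11) = mex{0,0} = 1
G(12) = mex{1,1} = 0
G(13) = mex{0,0} = 1
G(14) = mex{1,1} = 0
G(15) = mex{0,0} = 1
G(16) = mex{1,1} = 0
G(17) = mex{0,0} = 1
G(18) = mex{1,1} = 0
G(19) = mex{0,0} = 1
G(20) = mex{1,1} = 0
G(21) = mex{0,0} = 1
G(22) = mex{1,1} = 0
G(23) = mex{0,0} = 1
G(24) = mex{1,1} = 0
G(25) = mex{0,0} = 1
G(26) = mex{1,1} = 0
G(27) = mex{0,0} = 1
G(28) = mex{1,1} = 0
G(29) = mex{0,0} = 1
G(30) = mex{1,1} = 0
G(31) = mex{0,0} = 1
G(32) = mex{1,1} = 0
G(33) = mex{0,0} = 1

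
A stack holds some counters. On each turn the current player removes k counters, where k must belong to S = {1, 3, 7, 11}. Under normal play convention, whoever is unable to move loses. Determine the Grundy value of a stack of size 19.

1

n :  0  1  2  3  4  5  6  7  8  9 10 11 12 13 14 15 16 17 18 19
G :  0  1  0  1  0  1  0  1  0  1  0  1  0  1  0  1  0  1  0  1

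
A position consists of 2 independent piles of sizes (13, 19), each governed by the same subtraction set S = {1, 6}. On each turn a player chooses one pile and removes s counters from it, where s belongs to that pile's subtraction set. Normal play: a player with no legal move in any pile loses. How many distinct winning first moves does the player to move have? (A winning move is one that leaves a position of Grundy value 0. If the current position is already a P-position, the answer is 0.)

2

All piles use S = {1, 6}:
G(0) = 0
G(1) = mex{0} = 1
G(2) = mex{1} = 0
G(3) = mex{0} = 1
G(4) = mex{1} = 0
G(5) = mex{0} = 1
G(6) = mex{1,0} = 2
G(7) = mex{2,1} = 0
G(8) = mex{0,0} = 1
G(9) = mex{1,1} = 0
G(10) = mex{0,0} = 1
G(11) = mex{1,1} = 0
G(12) = mex{0,2} = 1
G(13) = mex{1,0} = 2
G(14) = mex{2,1} = 0
G(15) = mex{0,0} = 1
G(16) = mex{1,1} = 0
G(17) = mex{0,0} = 1
G(18) = mex{1,1} = 0
G(19) = mex{0,2} = 1
Pile A: G(13) = 2.
Pile B: G(19) = 1.
Combined Grundy value = 2 ⊕ 1 = 3.
A winning move leaves total XOR = 0, i.e. changes one component's Grundy value g to g ⊕ X where X is the current total.
Pile A: need g' = 2⊕3 = 1. Options: 13−1→G=1, 13−6→G=0. Hits: 1.
Pile B: need g' = 1⊕3 = 2. Options: 19−1→G=0, 19−6→G=2. Hits: 1.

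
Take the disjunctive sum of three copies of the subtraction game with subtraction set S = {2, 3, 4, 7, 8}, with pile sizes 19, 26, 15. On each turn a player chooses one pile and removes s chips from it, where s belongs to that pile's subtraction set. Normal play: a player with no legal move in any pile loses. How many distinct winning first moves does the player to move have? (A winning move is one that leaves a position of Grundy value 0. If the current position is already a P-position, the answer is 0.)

5

All piles use S = {2, 3, 4, 7, 8}:
n :  0  1  2  3  4  5  6  7  8  9 10 11 12 13 14 15 16 17 18 19 20 21 22 23 24 25 26
G :  0  0  1  1  2  2  0  3  1  4  2  0  0  1  1  2  2  0  3  1  4  2  0  0  1  1  2
Pile A: G(19) = 1.
Pile B: G(26) = 2.
Pile C: G(15) = 2.
Combined Grundy value = 1 ⊕ 2 ⊕ 2 = 1.
A winning move leaves total XOR = 0, i.e. changes one component's Grundy value g to g ⊕ X where X is the current total.
Pile A: need g' = 1⊕1 = 0. Options: 19−2→G=0, 19−3→G=2, 19−4→G=2, 19−7→G=0, 19−8→G=0. Hits: 3.
Pile B: need g' = 2⊕1 = 3. Options: 26−2→G=1, 26−3→G=0, 26−4→G=0, 26−7→G=1, 26−8→G=3. Hits: 1.
Pile C: need g' = 2⊕1 = 3. Options: 15−2→G=1, 15−3→G=0, 15−4→G=0, 15−7→G=1, 15−8→G=3. Hits: 1.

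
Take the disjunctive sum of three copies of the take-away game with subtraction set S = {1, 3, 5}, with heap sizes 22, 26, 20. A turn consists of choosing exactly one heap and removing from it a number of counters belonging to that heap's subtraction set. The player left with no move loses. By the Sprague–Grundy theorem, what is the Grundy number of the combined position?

All heaps use S = {1, 3, 5}:
n :  0  1  2  3  4  5  6  7  8  9 10 11 12 13 14 15 16 17 18 19 20 21 22 23 24 25 26
G :  0  1  0  1  0  1  0  1  0  1  0  1  0  1  0  1  0  1  0  1  0  1  0  1  0  1  0
Heap A: G(22) = 0.
Heap B: G(26) = 0.
Heap C: G(20) = 0.
Combined Grundy value = 0 ⊕ 0 ⊕ 0 = 0.

0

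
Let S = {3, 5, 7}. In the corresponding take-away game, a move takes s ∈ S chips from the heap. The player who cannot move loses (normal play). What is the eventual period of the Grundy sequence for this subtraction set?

10

n :  0  1  2  3  4  5  6  7  8  9 10 11 12 13 14 15 16 17 18 19 20 21
G :  0  0  0  1  1  1  2  2  2  3  0  0  0  1  1  1  2  2  2  3  0  0
G(n+10) = G(n) holds for n = 0,…,6 (a full window of length max(S) = 7), so the sequence is purely periodic with period 10.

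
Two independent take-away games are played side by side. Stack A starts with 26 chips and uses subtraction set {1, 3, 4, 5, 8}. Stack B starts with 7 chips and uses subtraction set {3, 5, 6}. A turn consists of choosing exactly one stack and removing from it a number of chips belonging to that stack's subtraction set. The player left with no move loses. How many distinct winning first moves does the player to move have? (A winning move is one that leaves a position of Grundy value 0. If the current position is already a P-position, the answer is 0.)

Stack A, S = {1, 3, 4, 5, 8}:
n :  0  1  2  3  4  5  6  7  8  9 10 11 12 13 14 15 16 17 18 19 20 21 22 23 24 25 26
G :  0  1  0  1  2  3  2  3  4  0  1  0  1  2  3  2  3  4  0  1  0  1  2  3  2  3  4
G_A(26) = 4.
Stack B, S = {3, 5, 6}:
n : 0 1 2 3 4 5 6 7
G : 0 0 0 1 1 1 2 2
G_B(7) = 2.
Combined Grundy value = 4 ⊕ 2 = 6.
A winning move leaves total XOR = 0, i.e. changes one component's Grundy value g to g ⊕ X where X is the current total.
Stack A: need g' = 4⊕6 = 2. Options: 26−1→G=3, 26−3→G=3, 26−4→G=2, 26−5→G=1, 26−8→G=0. Hits: 1.
Stack B: need g' = 2⊕6 = 4. Options: 7−3→G=1, 7−5→G=0, 7−6→G=0. Hits: 0.

1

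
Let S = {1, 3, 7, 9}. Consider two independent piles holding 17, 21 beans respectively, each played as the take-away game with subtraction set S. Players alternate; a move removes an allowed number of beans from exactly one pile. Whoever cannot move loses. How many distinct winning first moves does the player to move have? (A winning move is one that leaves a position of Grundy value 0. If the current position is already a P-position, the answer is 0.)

All piles use S = {1, 3, 7, 9}:
G(0) = 0
G(1) = mex{0} = 1
G(2) = mex{1} = 0
G(3) = mex{0,0} = 1
G(4) = mex{1,1} = 0
G(5) = mex{0,0} = 1
G(6) = mex{1,1} = 0
G(7) = mex{0,0,0} = 1
G(8) = mex{1,1,1} = 0
G(9) = mex{0,0,0,0} = 1
G(10) = mex{1,1,1,1} = 0
G(11) = mex{0,0,0,0} = 1
G(12) = mex{1,1,1,1} = 0
G(13) = mex{0,0,0,0} = 1
G(14) = mex{1,1,1,1} = 0
G(15) = mex{0,0,0,0} = 1
G(16) = mex{1,1,1,1} = 0
G(17) = mex{0,0,0,0} = 1
G(18) = mex{1,1,1,1} = 0
G(19) = mex{0,0,0,0} = 1
G(20) = mex{1,1,1,1} = 0
G(21) = mex{0,0,0,0} = 1
Pile A: G(17) = 1.
Pile B: G(21) = 1.
Combined Grundy value = 1 ⊕ 1 = 0.
A winning move leaves total XOR = 0, i.e. changes one component's Grundy value g to g ⊕ X where X is the current total.
Pile A: target g' = 1⊕0 = 1, but every legal move changes the Grundy value (mex property), so 0 moves.
Pile B: target g' = 1⊕0 = 1, but every legal move changes the Grundy value (mex property), so 0 moves.

0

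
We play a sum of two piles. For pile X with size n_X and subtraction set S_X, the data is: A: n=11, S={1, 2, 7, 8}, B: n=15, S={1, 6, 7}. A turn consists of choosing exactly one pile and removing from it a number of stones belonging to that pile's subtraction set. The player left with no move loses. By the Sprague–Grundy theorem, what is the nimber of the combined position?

Pile A, S = {1, 2, 7, 8}:
G(0) = 0
G(1) = mex{0} = 1
G(2) = mex{1,0} = 2
G(3) = mex{2,1} = 0
G(4) = mex{0,2} = 1
G(5) = mex{1,0} = 2
G(6) = mex{2,1} = 0
G(7) = mex{0,2,0} = 1
G(8) = mex{1,0,1,0} = 2
G(9) = mex{2,1,2,1} = 0
G(10) = mex{0,2,0,2} = 1
G(11) = mex{1,0,1,0} = 2
G_A(11) = 2.
Pile B, S = {1, 6, 7}:
n :  0  1  2  3  4  5  6  7  8  9 10 11 12 13 14 15
G :  0  1  0  1  0  1  2  3  2  3  2  3  0  1  0  1
G_B(15) = 1.
Combined Grundy value = 2 ⊕ 1 = 3.

3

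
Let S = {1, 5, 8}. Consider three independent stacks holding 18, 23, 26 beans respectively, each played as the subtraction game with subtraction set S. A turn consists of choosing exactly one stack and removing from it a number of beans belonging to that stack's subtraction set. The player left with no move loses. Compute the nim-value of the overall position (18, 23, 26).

3

All stacks use S = {1, 5, 8}:
G(0) = 0
G(1) = mex{0} = 1
G(2) = mex{1} = 0
G(3) = mex{0} = 1
G(4) = mex{1} = 0
G(5) = mex{0,0} = 1
G(6) = mex{1,1} = 0
G(7) = mex{0,0} = 1
G(8) = mex{1,1,0} = 2
G(9) = mex{2,0,1} = 3
G(10) = mex{3,1,0} = 2
G(11) = mex{2,0,1} = 3
G(12) = mex{3,1,0} = 2
G(13) = mex{2,2,1} = 0
G(14) = mex{0,3,0} = 1
G(15) = mex{1,2,1} = 0
G(16) = mex{0,3,2} = 1
G(17) = mex{1,2,3} = 0
G(18) = mex{0,0,2} = 1
G(19) = mex{1,1,3} = 0
G(20) = mex{0,0,2} = 1
G(21) = mex{1,1,0} = 2
G(22) = mex{2,0,1} = 3
G(23) = mex{3,1,0} = 2
G(24) = mex{2,0,1} = 3
G(25) = mex{3,1,0} = 2
G(26) = mex{2,2,1} = 0
Stack A: G(18) = 1.
Stack B: G(23) = 2.
Stack C: G(26) = 0.
Combined Grundy value = 1 ⊕ 2 ⊕ 0 = 3.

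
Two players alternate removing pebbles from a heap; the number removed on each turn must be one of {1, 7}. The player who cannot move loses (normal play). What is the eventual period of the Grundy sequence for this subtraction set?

2

G(0) = 0
G(1) = mex{0} = 1
G(2) = mex{1} = 0
G(3) = mex{0} = 1
G(4) = mex{1} = 0
G(5) = mex{0} = 1
G(6) = mex{1} = 0
G(7) = mex{0,0} = 1
G(8) = mex{1,1} = 0
G(9) = mex{0,0} = 1
G(10) = mex{1,1} = 0
G(11) = mex{0,0} = 1
G(12) = mex{1,1} = 0
G(13) = mex{0,0} = 1
G(14) = mex{1,1} = 0
G(n+2) = G(n) holds for n = 0,…,6 (a full window of length max(S) = 7), so the sequence is purely periodic with period 2.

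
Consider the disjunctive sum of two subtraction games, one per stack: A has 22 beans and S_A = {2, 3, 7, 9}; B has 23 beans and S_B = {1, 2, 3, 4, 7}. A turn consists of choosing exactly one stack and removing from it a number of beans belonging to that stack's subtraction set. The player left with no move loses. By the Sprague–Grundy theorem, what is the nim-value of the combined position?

3

Stack A, S = {2, 3, 7, 9}:
G(0) = 0
G(1) = mex{} = 0
G(2) = mex{0} = 1
G(3) = mex{0,0} = 1
G(4) = mex{1,0} = 2
G(5) = mex{1,1} = 0
G(6) = mex{2,1} = 0
G(7) = mex{0,2,0} = 1
G(8) = mex{0,0,0} = 1
G(9) = mex{1,0,1,0} = 2
G(10) = mex{1,1,1,0} = 2
G(11) = mex{2,1,2,1} = 0
G(12) = mex{2,2,0,1} = 3
G(13) = mex{0,2,0,2} = 1
G(14) = mex{3,0,1,0} = 2
G(15) = mex{1,3,1,0} = 2
G(16) = mex{2,1,2,1} = 0
G(17) = mex{2,2,2,1} = 0
G(18) = mex{0,2,0,2} = 1
G(19) = mex{0,0,3,2} = 1
G(20) = mex{1,0,1,0} = 2
G(21) = mex{1,1,2,3} = 0
G(22) = mex{2,1,2,1} = 0
G_A(22) = 0.
Stack B, S = {1, 2, 3, 4, 7}:
n :  0  1  2  3  4  5  6  7  8  9 10 11 12 13 14 15 16 17 18 19 20 21 22 23
G :  0  1  2  3  4  0  1  2  3  4  0  1  2  3  4  0  1  2  3  4  0  1  2  3
G_B(23) = 3.
Combined Grundy value = 0 ⊕ 3 = 3.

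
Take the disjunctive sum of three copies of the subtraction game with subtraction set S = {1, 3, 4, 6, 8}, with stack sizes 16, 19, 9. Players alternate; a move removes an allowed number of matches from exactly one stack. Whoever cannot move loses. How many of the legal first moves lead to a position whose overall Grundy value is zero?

3

All stacks use S = {1, 3, 4, 6, 8}:
n :  0  1  2  3  4  5  6  7  8  9 10 11 12 13 14 15 16 17 18 19
G :  0  1  0  1  2  3  2  0  1  0  1  2  3  2  0  1  0  1  2  3
Stack A: G(16) = 0.
Stack B: G(19) = 3.
Stack C: G(9) = 0.
Combined Grundy value = 0 ⊕ 3 ⊕ 0 = 3.
A winning move leaves total XOR = 0, i.e. changes one component's Grundy value g to g ⊕ X where X is the current total.
Stack A: need g' = 0⊕3 = 3. Options: 16−1→G=1, 16−3→G=2, 16−4→G=3, 16−6→G=1, 16−8→G=1. Hits: 1.
Stack B: need g' = 3⊕3 = 0. Options: 19−1→G=2, 19−3→G=0, 19−4→G=1, 19−6→G=2, 19−8→G=2. Hits: 1.
Stack C: need g' = 0⊕3 = 3. Options: 9−1→G=1, 9−3→G=2, 9−4→G=3, 9−6→G=1, 9−8→G=1. Hits: 1.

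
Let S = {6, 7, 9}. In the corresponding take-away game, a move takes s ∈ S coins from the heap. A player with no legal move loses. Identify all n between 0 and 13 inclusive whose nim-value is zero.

0, 1, 2, 3, 4, 5

G(0) = 0
G(1) = mex{} = 0
G(2) = mex{} = 0
G(3) = mex{} = 0
G(4) = mex{} = 0
G(5) = mex{} = 0
G(6) = mex{0} = 1
G(7) = mex{0,0} = 1
G(8) = mex{0,0} = 1
G(9) = mex{0,0,0} = 1
G(10) = mex{0,0,0} = 1
G(11) = mex{0,0,0} = 1
G(12) = mex{1,0,0} = 2
G(13) = mex{1,1,0} = 2
P-positions are exactly the n with G(n) = 0.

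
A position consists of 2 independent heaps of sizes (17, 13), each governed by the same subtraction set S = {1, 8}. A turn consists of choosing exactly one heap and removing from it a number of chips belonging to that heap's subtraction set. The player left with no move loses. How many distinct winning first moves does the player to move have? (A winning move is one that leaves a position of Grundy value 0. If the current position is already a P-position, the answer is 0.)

1

All heaps use S = {1, 8}:
n :  0  1  2  3  4  5  6  7  8  9 10 11 12 13 14 15 16 17
G :  0  1  0  1  0  1  0  1  2  0  1  0  1  0  1  0  1  2
Heap A: G(17) = 2.
Heap B: G(13) = 0.
Combined Grundy value = 2 ⊕ 0 = 2.
A winning move leaves total XOR = 0, i.e. changes one component's Grundy value g to g ⊕ X where X is the current total.
Heap A: need g' = 2⊕2 = 0. Options: 17−1→G=1, 17−8→G=0. Hits: 1.
Heap B: need g' = 0⊕2 = 2. Options: 13−1→G=1, 13−8→G=1. Hits: 0.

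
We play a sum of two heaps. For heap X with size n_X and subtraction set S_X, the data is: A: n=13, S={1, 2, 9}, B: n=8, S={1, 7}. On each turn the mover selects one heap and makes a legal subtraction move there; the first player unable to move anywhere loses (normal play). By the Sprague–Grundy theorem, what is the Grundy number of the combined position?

0

Heap A, S = {1, 2, 9}:
n :  0  1  2  3  4  5  6  7  8  9 10 11 12 13
G :  0  1  2  0  1  2  0  1  2  3  0  1  2  0
G_A(13) = 0.
Heap B, S = {1, 7}:
n : 0 1 2 3 4 5 6 7 8
G : 0 1 0 1 0 1 0 1 0
G_B(8) = 0.
Combined Grundy value = 0 ⊕ 0 = 0.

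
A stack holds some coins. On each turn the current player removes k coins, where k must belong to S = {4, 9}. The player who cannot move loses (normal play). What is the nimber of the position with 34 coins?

n :  0  1  2  3  4  5  6  7  8  9 10 11 12 13 14 15 16 17 18 19 20 21 22 23 24 25 26 27 28 29 30 31 32 33 34
G :  0  0  0  0  1  1  1  1  0  2  2  2  1  0  0  0  0  1  1  1  1  0  2  2  2  1  0  0  0  0  1  1  1  1  0

0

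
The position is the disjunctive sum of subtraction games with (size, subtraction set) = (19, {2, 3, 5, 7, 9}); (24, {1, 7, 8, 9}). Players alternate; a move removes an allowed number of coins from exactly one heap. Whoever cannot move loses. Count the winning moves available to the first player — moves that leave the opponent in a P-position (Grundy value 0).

1

Heap A, S = {2, 3, 5, 7, 9}:
n :  0  1  2  3  4  5  6  7  8  9 10 11 12 13 14 15 16 17 18 19
G :  0  0  1  1  2  2  3  3  4  4  5  0  0  1  1  2  2  3  3  4
G_A(19) = 4.
Heap B, S = {1, 7, 8, 9}:
G(0) = 0
G(1) = mex{0} = 1
G(2) = mex{1} = 0
G(3) = mex{0} = 1
G(4) = mex{1} = 0
G(5) = mex{0} = 1
G(6) = mex{1} = 0
G(7) = mex{0,0} = 1
G(8) = mex{1,1,0} = 2
G(9) = mex{2,0,1,0} = 3
G(10) = mex{3,1,0,1} = 2
G(11) = mex{2,0,1,0} = 3
G(12) = mex{3,1,0,1} = 2
G(13) = mex{2,0,1,0} = 3
G(14) = mex{3,1,0,1} = 2
G(15) = mex{2,2,1,0} = 3
G(16) = mex{3,3,2,1} = 0
G(17) = mex{0,2,3,2} = 1
G(18) = mex{1,3,2,3} = 0
G(19) = mex{0,2,3,2} = 1
G(20) = mex{1,3,2,3} = 0
G(21) = mex{0,2,3,2} = 1
G(22) = mex{1,3,2,3} = 0
G(23) = mex{0,0,3,2} = 1
G(24) = mex{1,1,0,3} = 2
G_B(24) = 2.
Combined Grundy value = 4 ⊕ 2 = 6.
A winning move leaves total XOR = 0, i.e. changes one component's Grundy value g to g ⊕ X where X is the current total.
Heap A: need g' = 4⊕6 = 2. Options: 19−2→G=3, 19−3→G=2, 19−5→G=1, 19−7→G=0, 19−9→G=5. Hits: 1.
Heap B: need g' = 2⊕6 = 4. Options: 24−1→G=1, 24−7→G=1, 24−8→G=0, 24−9→G=3. Hits: 0.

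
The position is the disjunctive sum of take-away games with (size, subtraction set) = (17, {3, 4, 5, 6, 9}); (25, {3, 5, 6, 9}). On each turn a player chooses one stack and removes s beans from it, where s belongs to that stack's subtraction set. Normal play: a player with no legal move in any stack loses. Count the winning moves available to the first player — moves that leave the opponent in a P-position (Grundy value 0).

4

Stack A, S = {3, 4, 5, 6, 9}:
G(0) = 0
G(1) = mex{} = 0
G(2) = mex{} = 0
G(3) = mex{0} = 1
G(4) = mex{0,0} = 1
G(5) = mex{0,0,0} = 1
G(6) = mex{1,0,0,0} = 2
G(7) = mex{1,1,0,0} = 2
G(8) = mex{1,1,1,0} = 2
G(9) = mex{2,1,1,1,0} = 3
G(10) = mex{2,2,1,1,0} = 3
G(11) = mex{2,2,2,1,0} = 3
G(12) = mex{3,2,2,2,1} = 0
G(13) = mex{3,3,2,2,1} = 0
G(14) = mex{3,3,3,2,1} = 0
G(15) = mex{0,3,3,3,2} = 1
G(16) = mex{0,0,3,3,2} = 1
G(17) = mex{0,0,0,3,2} = 1
G_A(17) = 1.
Stack B, S = {3, 5, 6, 9}:
n :  0  1  2  3  4  5  6  7  8  9 10 11 12 13 14 15 16 17 18 19 20 21 22 23 24 25
G :  0  0  0  1  1  1  2  2  2  3  3  3  0  0  0  1  1  1  2  2  2  3  3  3  0  0
G_B(25) = 0.
Combined Grundy value = 1 ⊕ 0 = 1.
A winning move leaves total XOR = 0, i.e. changes one component's Grundy value g to g ⊕ X where X is the current total.
Stack A: need g' = 1⊕1 = 0. Options: 17−3→G=0, 17−4→G=0, 17−5→G=0, 17−6→G=3, 17−9→G=2. Hits: 3.
Stack B: need g' = 0⊕1 = 1. Options: 25−3→G=3, 25−5→G=2, 25−6→G=2, 25−9→G=1. Hits: 1.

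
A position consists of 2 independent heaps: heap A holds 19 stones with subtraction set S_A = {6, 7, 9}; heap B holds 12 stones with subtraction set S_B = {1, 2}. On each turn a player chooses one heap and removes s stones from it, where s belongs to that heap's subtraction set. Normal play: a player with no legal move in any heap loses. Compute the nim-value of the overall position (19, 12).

0

Heap A, S = {6, 7, 9}:
n :  0  1  2  3  4  5  6  7  8  9 10 11 12 13 14 15 16 17 18 19
G :  0  0  0  0  0  0  1  1  1  1  1  1  2  2  2  0  0  0  0  0
G_A(19) = 0.
Heap B, S = {1, 2}:
n :  0  1  2  3  4  5  6  7  8  9 10 11 12
G :  0  1  2  0  1  2  0  1  2  0  1  2  0
G_B(12) = 0.
Combined Grundy value = 0 ⊕ 0 = 0.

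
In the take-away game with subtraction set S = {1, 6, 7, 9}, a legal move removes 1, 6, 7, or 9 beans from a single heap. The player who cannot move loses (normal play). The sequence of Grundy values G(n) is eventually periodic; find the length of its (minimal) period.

G(0) = 0
G(1) = mex{0} = 1
G(2) = mex{1} = 0
G(3) = mex{0} = 1
G(4) = mex{1} = 0
G(5) = mex{0} = 1
G(6) = mex{1,0} = 2
G(7) = mex{2,1,0} = 3
G(8) = mex{3,0,1} = 2
G(9) = mex{2,1,0,0} = 3
G(10) = mex{3,0,1,1} = 2
G(11) = mex{2,1,0,0} = 3
G(12) = mex{3,2,1,1} = 0
G(13) = mex{0,3,2,0} = 1
G(14) = mex{1,2,3,1} = 0
G(15) = mex{0,3,2,2} = 1
G(16) = mex{1,2,3,3} = 0
G(17) = mex{0,3,2,2} = 1
G(18) = mex{1,0,3,3} = 2
G(19) = mex{2,1,0,2} = 3
G(20) = mex{3,0,1,3} = 2
G(21) = mex{2,1,0,0} = 3
G(22) = mex{3,0,1,1} = 2
G(23) = mex{2,1,0,0} = 3
G(24) = mex{3,2,1,1} = 0
G(25) = mex{0,3,2,0} = 1
G(n+12) = G(n) holds for n = 0,…,8 (a full window of length max(S) = 9), so the sequence is purely periodic with period 12.

12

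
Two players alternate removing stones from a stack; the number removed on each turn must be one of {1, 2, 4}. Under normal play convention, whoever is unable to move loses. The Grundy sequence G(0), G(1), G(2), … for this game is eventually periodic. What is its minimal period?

G(0) = 0
G(1) = mex{0} = 1
G(2) = mex{1,0} = 2
G(3) = mex{2,1} = 0
G(4) = mex{0,2,0} = 1
G(5) = mex{1,0,1} = 2
G(6) = mex{2,1,2} = 0
G(7) = mex{0,2,0} = 1
G(8) = mex{1,0,1} = 2
G(9) = mex{2,1,2} = 0
G(10) = mex{0,2,0} = 1
G(11) = mex{1,0,1} = 2
G(12) = mex{2,1,2} = 0
G(13) = mex{0,2,0} = 1
G(14) = mex{1,0,1} = 2
G(n+3) = G(n) holds for n = 0,…,3 (a full window of length max(S) = 4), so the sequence is purely periodic with period 3.

3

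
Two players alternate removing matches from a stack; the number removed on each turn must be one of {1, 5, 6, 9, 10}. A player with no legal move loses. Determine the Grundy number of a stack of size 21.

2

G(0) = 0
G(1) = mex{0} = 1
G(2) = mex{1} = 0
G(3) = mex{0} = 1
G(4) = mex{1} = 0
G(5) = mex{0,0} = 1
G(6) = mex{1,1,0} = 2
G(7) = mex{2,0,1} = 3
G(8) = mex{3,1,0} = 2
G(9) = mex{2,0,1,0} = 3
G(10) = mex{3,1,0,1,0} = 2
G(11) = mex{2,2,1,0,1} = 3
G(12) = mex{3,3,2,1,0} = 4
G(13) = mex{4,2,3,0,1} = 5
G(14) = mex{5,3,2,1,0} = 4
G(15) = mex{4,2,3,2,1} = 0
G(16) = mex{0,3,2,3,2} = 1
G(17) = mex{1,4,3,2,3} = 0
G(18) = mex{0,5,4,3,2} = 1
G(19) = mex{1,4,5,2,3} = 0
G(20) = mex{0,0,4,3,2} = 1
G(21) = mex{1,1,0,4,3} = 2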